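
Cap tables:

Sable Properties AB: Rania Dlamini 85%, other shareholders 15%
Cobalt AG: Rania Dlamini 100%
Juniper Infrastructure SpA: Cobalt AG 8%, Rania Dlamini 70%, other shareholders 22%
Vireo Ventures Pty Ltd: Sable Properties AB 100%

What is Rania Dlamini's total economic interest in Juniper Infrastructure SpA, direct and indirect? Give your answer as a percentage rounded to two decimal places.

78.00%

Rania reaches Juniper along 2 paths.
Via Cobalt: 100% × 8% = 8%.
Direct stake: 70% = 70%.
Total: 8% + 70% = 78%.
Rounded: 78.00%.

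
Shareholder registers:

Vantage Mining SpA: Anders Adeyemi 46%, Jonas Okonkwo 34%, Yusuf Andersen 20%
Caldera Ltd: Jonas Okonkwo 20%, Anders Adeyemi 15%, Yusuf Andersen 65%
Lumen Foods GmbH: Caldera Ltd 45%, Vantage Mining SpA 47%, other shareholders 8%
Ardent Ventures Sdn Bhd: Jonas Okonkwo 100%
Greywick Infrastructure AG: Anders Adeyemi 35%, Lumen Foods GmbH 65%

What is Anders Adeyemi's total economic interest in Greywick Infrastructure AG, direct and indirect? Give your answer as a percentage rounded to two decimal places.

Anders reaches Greywick along 3 paths.
Direct stake: 35% = 35%.
Via Caldera → Lumen: 15% × 45% × 65% = 4.3875%.
Via Vantage → Lumen: 46% × 47% × 65% = 14.053%.
Total: 35% + 4.3875% + 14.053% = 53.4405%.
Rounded: 53.44%.

53.44%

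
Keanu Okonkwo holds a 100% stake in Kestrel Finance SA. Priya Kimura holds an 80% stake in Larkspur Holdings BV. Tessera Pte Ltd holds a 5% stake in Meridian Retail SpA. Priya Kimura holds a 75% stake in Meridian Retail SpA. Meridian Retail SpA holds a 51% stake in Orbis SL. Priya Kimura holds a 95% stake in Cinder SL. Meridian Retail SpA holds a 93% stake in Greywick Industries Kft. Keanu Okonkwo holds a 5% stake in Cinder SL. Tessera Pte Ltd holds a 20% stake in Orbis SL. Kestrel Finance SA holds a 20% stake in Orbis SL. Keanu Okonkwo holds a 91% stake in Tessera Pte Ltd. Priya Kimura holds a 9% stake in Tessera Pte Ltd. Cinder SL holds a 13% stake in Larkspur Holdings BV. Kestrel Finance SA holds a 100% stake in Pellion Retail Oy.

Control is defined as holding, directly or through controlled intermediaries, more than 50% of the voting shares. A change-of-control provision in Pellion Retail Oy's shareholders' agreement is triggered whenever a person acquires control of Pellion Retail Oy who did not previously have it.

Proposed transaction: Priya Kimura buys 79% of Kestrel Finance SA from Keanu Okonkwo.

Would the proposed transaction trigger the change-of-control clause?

Yes

The purchase adds only to Priya's holdings (Keanu's stake shrinks), so Priya is the only person who could newly come to control Pellion.
Priya holds 95% of Cinder, so Priya controls Cinder.
Priya and Cinder together hold 80% + 13% = 93% of Larkspur, so Priya controls Larkspur.
Priya holds 75% of Meridian, so Priya controls Meridian.
Meridian holds 93% of Greywick, so Priya controls Greywick.
Meridian holds 51% of Orbis, so Priya controls Orbis.
Neither Priya nor any entity Priya controls holds any voting interest in Pellion.
So before the transaction, Priya does not control Pellion.
After the purchase, Priya holds 79% of Kestrel directly, and Keanu's stake falls to 21%.
Priya holds 79% of Kestrel, so Priya controls Kestrel.
Kestrel holds 100% of Pellion, so Priya controls Pellion.
Priya did not control Pellion before and does after, so the clause is triggered.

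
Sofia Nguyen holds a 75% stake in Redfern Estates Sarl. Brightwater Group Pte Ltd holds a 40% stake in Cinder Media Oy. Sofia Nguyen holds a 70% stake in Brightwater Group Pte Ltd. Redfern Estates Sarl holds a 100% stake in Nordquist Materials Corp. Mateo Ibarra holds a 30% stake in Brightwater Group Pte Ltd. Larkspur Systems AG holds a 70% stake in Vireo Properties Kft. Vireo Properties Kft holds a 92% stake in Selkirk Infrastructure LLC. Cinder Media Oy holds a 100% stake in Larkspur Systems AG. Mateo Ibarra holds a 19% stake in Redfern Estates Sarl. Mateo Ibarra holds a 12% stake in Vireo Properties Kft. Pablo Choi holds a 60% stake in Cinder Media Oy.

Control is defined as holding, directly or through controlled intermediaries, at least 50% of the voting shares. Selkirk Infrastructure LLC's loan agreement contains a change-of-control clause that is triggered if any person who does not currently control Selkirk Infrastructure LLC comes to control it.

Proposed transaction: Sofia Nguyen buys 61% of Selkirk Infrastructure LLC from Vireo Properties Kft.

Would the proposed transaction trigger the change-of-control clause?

Yes

The purchase adds only to Sofia's holdings (Vireo's stake shrinks), so Sofia is the only person who could newly come to control Selkirk.
Sofia holds 70% of Brightwater, so Sofia controls Brightwater.
Sofia holds 75% of Redfern, so Sofia controls Redfern.
Redfern holds 100% of Nordquist, so Sofia controls Nordquist.
Neither Sofia nor any entity Sofia controls holds any voting interest in Selkirk.
So before the transaction, Sofia does not control Selkirk.
After the purchase, Sofia holds 61% of Selkirk directly, and Vireo's stake falls to 31%.
Sofia holds 61% of Selkirk, so Sofia controls Selkirk.
Sofia did not control Selkirk before and does after, so the clause is triggered.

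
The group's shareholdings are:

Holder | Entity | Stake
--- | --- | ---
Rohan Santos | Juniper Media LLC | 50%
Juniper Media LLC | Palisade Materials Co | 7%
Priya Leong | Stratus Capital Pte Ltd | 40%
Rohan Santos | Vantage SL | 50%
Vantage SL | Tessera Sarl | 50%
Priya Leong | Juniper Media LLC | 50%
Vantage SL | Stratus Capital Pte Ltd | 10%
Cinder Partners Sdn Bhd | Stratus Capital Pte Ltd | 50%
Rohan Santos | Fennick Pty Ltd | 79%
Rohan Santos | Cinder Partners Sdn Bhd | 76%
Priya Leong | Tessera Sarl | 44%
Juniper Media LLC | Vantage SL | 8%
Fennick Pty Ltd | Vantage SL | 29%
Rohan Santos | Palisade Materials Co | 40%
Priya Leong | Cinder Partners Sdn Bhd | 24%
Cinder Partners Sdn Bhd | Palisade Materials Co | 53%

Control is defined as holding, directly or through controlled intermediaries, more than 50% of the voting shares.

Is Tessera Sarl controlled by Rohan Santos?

No

Rohan holds 76% of Cinder, so Rohan controls Cinder.
Rohan holds 79% of Fennick, so Rohan controls Fennick.
Rohan and Fennick together hold 50% + 29% = 79% of Vantage, so Rohan controls Vantage.
Rohan and Cinder together hold 40% + 53% = 93% of Palisade, so Rohan controls Palisade.
Cinder and Vantage together hold 50% + 10% = 60% of Stratus, so Rohan controls Stratus.
In Tessera, Rohan's side holds only 50%, not > 50%.
So Rohan does not control Tessera.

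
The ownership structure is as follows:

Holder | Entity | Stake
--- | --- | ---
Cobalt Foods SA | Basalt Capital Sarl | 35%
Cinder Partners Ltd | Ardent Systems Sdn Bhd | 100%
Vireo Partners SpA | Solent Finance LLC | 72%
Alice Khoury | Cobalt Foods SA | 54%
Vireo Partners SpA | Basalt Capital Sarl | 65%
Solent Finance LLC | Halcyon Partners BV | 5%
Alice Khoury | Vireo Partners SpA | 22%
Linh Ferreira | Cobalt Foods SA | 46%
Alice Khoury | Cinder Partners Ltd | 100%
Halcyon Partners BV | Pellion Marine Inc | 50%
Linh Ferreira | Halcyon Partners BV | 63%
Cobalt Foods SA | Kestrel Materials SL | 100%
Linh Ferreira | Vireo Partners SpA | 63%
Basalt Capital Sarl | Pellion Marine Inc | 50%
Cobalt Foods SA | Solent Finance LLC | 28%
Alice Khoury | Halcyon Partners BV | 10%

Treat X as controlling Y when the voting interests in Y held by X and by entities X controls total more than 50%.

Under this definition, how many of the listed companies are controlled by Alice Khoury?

Alice holds 54% of Cobalt, so Alice controls Cobalt.
Alice holds 100% of Cinder, so Alice controls Cinder.
Cobalt holds 100% of Kestrel, so Alice controls Kestrel.
Cinder holds 100% of Ardent, so Alice controls Ardent.
No other company's threshold is met.
Alice controls 4 companies.

4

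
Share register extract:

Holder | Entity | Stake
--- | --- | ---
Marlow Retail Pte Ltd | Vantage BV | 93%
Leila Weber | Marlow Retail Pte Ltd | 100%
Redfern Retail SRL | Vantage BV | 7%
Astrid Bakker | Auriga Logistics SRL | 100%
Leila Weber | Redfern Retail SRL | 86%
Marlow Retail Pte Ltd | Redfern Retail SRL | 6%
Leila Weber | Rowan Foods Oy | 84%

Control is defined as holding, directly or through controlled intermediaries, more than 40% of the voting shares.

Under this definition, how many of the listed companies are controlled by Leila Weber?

4

Leila holds 100% of Marlow, so Leila controls Marlow.
Leila holds 84% of Rowan, so Leila controls Rowan.
Marlow and Leila together hold 6% + 86% = 92% of Redfern, so Leila controls Redfern.
Marlow and Redfern together hold 93% + 7% = 100% of Vantage, so Leila controls Vantage.
No other company's threshold is met.
Leila controls 4 companies.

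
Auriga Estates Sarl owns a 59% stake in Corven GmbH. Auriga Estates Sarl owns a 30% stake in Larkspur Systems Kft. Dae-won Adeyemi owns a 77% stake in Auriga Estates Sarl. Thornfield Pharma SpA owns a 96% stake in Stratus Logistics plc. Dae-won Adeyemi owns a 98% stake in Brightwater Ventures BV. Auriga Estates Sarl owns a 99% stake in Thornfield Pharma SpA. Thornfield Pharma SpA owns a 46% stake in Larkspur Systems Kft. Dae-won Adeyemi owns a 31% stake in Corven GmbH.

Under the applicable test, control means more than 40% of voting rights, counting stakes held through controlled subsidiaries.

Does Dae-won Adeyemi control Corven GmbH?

Dae-won holds 77% of Auriga, so Dae-won controls Auriga.
Auriga and Dae-won together hold 59% + 31% = 90% of Corven, so Dae-won controls Corven.

Yes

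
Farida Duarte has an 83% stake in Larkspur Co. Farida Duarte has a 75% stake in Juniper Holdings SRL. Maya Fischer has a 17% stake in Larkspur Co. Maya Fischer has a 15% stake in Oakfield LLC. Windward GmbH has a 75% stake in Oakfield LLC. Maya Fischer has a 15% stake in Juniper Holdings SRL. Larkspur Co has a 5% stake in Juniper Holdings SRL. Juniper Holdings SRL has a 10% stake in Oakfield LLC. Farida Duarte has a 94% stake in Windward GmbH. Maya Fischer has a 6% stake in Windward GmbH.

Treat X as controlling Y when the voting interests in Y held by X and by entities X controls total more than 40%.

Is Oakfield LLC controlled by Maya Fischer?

No

Maya's largest direct stake is 17% in Larkspur, which does not meet the threshold, so Maya controls no company.
In Oakfield, Maya's side holds only 15%, not > 40%.
So Maya does not control Oakfield.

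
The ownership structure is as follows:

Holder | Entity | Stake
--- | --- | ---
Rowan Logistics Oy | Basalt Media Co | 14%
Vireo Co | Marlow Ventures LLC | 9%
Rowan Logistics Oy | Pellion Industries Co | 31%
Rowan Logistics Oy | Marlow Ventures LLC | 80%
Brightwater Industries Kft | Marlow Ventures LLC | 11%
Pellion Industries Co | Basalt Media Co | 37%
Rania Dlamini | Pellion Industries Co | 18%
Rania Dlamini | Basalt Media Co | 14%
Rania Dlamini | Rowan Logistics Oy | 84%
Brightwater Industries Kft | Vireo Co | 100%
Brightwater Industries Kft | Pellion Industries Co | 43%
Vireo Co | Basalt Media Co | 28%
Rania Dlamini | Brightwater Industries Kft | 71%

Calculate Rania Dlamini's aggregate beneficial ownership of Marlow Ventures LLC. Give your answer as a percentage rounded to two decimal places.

Rania reaches Marlow along 3 paths.
Via Rowan: 84% × 80% = 67.2%.
Via Brightwater: 71% × 11% = 7.81%.
Via Brightwater → Vireo: 71% × 100% × 9% = 6.39%.
Total: 67.2% + 7.81% + 6.39% = 81.4%.
Rounded: 81.40%.

81.40%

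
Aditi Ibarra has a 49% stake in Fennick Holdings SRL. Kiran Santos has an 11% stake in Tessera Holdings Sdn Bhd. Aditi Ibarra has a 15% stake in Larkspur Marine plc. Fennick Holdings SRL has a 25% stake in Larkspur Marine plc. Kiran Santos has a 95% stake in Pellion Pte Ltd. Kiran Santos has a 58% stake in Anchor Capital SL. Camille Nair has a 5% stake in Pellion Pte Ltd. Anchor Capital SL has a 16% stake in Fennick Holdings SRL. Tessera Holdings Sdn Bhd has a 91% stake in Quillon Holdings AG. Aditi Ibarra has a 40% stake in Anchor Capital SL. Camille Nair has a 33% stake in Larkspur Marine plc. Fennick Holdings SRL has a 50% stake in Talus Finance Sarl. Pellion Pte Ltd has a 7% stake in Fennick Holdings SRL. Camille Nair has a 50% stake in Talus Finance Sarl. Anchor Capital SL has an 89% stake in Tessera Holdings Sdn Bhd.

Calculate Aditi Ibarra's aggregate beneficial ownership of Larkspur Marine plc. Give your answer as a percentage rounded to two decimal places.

28.85%

Aditi reaches Larkspur along 3 paths.
Direct stake: 15% = 15%.
Via Anchor → Fennick: 40% × 16% × 25% = 1.6%.
Via Fennick: 49% × 25% = 12.25%.
Total: 15% + 1.6% + 12.25% = 28.85%.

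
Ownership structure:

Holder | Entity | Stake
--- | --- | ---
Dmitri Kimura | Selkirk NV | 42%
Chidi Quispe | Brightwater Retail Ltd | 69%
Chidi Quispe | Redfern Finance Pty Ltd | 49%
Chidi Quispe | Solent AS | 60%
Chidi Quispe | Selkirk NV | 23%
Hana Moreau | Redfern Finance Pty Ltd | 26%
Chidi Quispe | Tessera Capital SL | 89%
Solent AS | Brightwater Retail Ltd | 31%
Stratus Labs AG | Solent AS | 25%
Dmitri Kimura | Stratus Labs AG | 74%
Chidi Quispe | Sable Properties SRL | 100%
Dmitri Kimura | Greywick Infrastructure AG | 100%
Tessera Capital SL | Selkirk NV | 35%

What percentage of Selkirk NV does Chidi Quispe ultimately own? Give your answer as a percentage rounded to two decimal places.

Chidi reaches Selkirk along 2 paths.
Via Tessera: 89% × 35% = 31.15%.
Direct stake: 23% = 23%.
Total: 31.15% + 23% = 54.15%.

54.15%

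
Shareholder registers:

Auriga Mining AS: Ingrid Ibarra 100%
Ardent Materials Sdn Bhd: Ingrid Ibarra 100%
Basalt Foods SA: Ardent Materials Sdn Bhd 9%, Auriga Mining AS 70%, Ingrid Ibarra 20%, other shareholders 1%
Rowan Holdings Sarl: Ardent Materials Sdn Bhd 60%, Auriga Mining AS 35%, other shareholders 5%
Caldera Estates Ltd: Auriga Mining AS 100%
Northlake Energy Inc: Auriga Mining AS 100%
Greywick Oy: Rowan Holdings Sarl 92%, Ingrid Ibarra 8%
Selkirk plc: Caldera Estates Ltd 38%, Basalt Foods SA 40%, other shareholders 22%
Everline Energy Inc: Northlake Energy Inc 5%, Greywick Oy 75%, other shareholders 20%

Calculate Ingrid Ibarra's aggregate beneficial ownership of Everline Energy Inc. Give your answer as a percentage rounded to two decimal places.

Ingrid reaches Everline along 4 paths.
Via Auriga → Northlake: 100% × 100% × 5% = 5%.
Via Ardent → Rowan → Greywick: 100% × 60% × 92% × 75% = 41.4%.
Via Auriga → Rowan → Greywick: 100% × 35% × 92% × 75% = 24.15%.
Via Greywick: 8% × 75% = 6%.
Total: 5% + 41.4% + 24.15% + 6% = 76.55%.

76.55%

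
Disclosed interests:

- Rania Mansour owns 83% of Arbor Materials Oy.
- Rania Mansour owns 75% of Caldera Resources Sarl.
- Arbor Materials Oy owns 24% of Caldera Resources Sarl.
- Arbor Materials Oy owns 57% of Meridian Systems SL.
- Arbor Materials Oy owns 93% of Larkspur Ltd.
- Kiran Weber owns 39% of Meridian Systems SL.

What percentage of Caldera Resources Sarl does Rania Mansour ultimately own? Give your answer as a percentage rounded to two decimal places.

Rania reaches Caldera along 2 paths.
Via Arbor: 83% × 24% = 19.92%.
Direct stake: 75% = 75%.
Total: 19.92% + 75% = 94.92%.

94.92%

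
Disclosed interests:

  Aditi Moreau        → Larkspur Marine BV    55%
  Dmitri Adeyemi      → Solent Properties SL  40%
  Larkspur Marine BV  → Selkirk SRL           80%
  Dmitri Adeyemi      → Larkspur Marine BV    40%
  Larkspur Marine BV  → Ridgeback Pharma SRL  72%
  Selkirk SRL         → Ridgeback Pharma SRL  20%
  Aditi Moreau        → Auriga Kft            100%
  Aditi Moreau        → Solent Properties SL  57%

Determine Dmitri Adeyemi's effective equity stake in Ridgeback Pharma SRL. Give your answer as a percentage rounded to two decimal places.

Dmitri reaches Ridgeback along 2 paths.
Via Larkspur: 40% × 72% = 28.8%.
Via Larkspur → Selkirk: 40% × 80% × 20% = 6.4%.
Total: 28.8% + 6.4% = 35.2%.
Rounded: 35.20%.

35.20%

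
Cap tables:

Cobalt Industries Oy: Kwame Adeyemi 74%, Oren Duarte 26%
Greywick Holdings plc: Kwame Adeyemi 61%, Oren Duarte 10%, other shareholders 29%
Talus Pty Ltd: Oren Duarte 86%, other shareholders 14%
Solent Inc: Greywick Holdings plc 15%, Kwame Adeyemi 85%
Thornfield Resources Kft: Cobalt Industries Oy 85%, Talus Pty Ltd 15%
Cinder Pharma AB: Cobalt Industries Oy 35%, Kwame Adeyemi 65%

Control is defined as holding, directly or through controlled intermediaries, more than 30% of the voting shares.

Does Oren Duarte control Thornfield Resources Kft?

Oren holds 86% of Talus, so Oren controls Talus.
In Thornfield, Oren's side holds only 15%, not > 30%.
So Oren does not control Thornfield.

No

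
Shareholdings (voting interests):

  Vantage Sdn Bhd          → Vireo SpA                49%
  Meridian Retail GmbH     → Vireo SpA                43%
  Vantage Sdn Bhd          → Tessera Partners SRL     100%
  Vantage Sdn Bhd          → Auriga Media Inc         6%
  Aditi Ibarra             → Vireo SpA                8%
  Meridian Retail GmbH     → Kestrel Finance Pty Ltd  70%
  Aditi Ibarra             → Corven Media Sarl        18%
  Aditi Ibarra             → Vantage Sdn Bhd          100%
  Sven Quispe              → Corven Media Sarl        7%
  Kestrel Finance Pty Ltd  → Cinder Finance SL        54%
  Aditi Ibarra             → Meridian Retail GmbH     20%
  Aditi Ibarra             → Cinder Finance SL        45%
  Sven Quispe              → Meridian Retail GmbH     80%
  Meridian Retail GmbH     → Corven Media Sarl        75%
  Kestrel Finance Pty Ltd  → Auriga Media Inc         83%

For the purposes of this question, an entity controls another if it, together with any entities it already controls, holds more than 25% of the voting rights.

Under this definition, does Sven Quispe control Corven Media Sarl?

Yes

Sven holds 80% of Meridian, so Sven controls Meridian.
Sven and Meridian together hold 7% + 75% = 82% of Corven, so Sven controls Corven.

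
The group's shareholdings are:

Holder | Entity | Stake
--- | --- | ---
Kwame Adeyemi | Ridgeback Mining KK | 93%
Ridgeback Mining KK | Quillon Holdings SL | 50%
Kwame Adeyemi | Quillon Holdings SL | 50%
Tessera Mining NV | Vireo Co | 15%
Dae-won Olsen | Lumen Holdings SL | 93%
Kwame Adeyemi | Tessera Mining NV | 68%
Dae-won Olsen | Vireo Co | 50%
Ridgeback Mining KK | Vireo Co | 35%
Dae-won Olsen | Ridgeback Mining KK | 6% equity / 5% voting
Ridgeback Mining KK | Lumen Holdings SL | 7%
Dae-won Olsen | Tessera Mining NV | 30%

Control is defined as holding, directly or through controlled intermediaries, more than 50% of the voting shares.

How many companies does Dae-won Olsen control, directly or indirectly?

Dae-won holds 93% of Lumen, so Dae-won controls Lumen.
No other company's threshold is met.
Dae-won controls 1 company.

1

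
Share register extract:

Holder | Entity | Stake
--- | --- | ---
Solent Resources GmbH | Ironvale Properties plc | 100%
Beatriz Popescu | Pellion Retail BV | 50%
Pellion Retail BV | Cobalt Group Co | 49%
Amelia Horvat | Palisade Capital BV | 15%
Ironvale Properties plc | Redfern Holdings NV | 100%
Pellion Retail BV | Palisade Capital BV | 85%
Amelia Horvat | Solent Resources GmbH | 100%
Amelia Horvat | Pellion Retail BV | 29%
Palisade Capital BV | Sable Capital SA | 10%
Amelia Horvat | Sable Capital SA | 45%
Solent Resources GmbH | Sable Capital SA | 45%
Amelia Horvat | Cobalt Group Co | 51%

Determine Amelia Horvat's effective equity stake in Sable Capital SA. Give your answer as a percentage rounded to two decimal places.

93.97%

Amelia reaches Sable along 4 paths.
Via Solent: 100% × 45% = 45%.
Direct stake: 45% = 45%.
Via Pellion → Palisade: 29% × 85% × 10% = 2.465%.
Via Palisade: 15% × 10% = 1.5%.
Total: 45% + 45% + 2.465% + 1.5% = 93.965%.
Rounded: 93.97%.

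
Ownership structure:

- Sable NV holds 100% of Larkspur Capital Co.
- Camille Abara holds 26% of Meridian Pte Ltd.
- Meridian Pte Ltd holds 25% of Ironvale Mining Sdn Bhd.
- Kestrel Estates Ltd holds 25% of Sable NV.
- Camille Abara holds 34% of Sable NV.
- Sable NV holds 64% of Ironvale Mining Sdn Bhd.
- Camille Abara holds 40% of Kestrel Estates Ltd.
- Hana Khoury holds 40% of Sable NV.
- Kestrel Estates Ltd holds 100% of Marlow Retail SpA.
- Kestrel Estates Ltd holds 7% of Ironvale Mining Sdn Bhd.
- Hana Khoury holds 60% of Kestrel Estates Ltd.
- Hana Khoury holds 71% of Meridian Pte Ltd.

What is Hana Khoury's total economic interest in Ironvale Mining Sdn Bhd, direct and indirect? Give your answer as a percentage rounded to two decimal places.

57.15%

Hana reaches Ironvale along 4 paths.
Via Meridian: 71% × 25% = 17.75%.
Via Sable: 40% × 64% = 25.6%.
Via Kestrel → Sable: 60% × 25% × 64% = 9.6%.
Via Kestrel: 60% × 7% = 4.2%.
Total: 17.75% + 25.6% + 9.6% + 4.2% = 57.15%.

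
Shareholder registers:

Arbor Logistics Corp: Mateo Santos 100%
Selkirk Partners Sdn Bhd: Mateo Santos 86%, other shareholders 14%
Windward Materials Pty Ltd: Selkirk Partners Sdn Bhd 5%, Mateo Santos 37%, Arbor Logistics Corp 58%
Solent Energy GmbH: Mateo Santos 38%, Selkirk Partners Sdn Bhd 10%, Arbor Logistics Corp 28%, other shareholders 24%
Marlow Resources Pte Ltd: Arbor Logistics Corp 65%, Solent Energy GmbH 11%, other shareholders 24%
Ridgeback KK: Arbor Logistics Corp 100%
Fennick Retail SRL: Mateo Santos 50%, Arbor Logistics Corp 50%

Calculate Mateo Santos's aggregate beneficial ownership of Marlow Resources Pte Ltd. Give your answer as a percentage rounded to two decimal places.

73.21%

Mateo reaches Marlow along 4 paths.
Via Arbor: 100% × 65% = 65%.
Via Solent: 38% × 11% = 4.18%.
Via Selkirk → Solent: 86% × 10% × 11% = 0.946%.
Via Arbor → Solent: 100% × 28% × 11% = 3.08%.
Total: 65% + 4.18% + 0.946% + 3.08% = 73.206%.
Rounded: 73.21%.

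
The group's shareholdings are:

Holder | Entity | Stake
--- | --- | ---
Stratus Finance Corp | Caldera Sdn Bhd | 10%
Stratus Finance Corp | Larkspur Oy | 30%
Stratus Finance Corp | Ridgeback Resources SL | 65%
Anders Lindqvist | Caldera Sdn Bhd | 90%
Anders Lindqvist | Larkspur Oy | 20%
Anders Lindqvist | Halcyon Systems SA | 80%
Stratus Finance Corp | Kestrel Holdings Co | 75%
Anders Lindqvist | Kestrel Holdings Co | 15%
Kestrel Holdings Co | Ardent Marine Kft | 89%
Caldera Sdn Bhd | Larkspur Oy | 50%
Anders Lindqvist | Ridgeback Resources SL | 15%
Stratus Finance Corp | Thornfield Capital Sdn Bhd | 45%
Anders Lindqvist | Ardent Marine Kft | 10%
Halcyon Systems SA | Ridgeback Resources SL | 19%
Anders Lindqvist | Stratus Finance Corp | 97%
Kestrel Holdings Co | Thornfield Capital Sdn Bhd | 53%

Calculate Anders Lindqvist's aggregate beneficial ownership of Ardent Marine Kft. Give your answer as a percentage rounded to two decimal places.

Anders reaches Ardent along 3 paths.
Direct stake: 10% = 10%.
Via Kestrel: 15% × 89% = 13.35%.
Via Stratus → Kestrel: 97% × 75% × 89% = 64.7475%.
Total: 10% + 13.35% + 64.7475% = 88.0975%.
Rounded: 88.10%.

88.10%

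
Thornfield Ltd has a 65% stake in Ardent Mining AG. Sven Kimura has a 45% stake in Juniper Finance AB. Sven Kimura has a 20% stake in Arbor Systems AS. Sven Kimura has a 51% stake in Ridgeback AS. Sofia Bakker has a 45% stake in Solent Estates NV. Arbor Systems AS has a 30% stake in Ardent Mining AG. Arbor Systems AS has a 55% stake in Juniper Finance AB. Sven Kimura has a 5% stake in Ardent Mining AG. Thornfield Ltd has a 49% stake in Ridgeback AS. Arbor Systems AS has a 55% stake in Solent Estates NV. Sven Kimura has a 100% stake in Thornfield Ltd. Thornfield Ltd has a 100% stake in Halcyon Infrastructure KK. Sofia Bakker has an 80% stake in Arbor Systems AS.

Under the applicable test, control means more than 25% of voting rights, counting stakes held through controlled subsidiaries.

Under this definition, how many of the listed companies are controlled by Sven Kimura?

Sven holds 100% of Thornfield, so Sven controls Thornfield.
Thornfield holds 100% of Halcyon, so Sven controls Halcyon.
Sven and Thornfield together hold 5% + 65% = 70% of Ardent, so Sven controls Ardent.
Sven holds 45% of Juniper, so Sven controls Juniper.
Sven and Thornfield together hold 51% + 49% = 100% of Ridgeback, so Sven controls Ridgeback.
No other company's threshold is met.
Sven controls 5 companies.

5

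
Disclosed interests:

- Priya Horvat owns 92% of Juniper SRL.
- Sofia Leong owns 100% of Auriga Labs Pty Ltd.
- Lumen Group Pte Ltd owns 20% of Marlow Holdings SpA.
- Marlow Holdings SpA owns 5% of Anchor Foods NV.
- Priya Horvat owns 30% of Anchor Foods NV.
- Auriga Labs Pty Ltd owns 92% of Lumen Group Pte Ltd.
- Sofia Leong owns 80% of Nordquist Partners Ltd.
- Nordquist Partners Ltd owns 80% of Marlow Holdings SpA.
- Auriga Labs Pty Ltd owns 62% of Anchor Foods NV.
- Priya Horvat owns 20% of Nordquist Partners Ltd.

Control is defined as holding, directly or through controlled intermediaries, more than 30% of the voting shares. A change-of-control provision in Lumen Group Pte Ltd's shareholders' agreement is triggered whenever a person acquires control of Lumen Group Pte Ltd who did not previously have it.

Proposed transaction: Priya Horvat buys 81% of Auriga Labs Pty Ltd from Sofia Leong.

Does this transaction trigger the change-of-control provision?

Yes

The purchase adds only to Priya's holdings (Sofia's stake shrinks), so Priya is the only person who could newly come to control Lumen.
Priya holds 92% of Juniper, so Priya controls Juniper.
Neither Priya nor any entity Priya controls holds any voting interest in Lumen.
So before the transaction, Priya does not control Lumen.
After the purchase, Priya holds 81% of Auriga directly, and Sofia's stake falls to 19%.
Priya holds 81% of Auriga, so Priya controls Auriga.
Auriga holds 92% of Lumen, so Priya controls Lumen.
Priya did not control Lumen before and does after, so the clause is triggered.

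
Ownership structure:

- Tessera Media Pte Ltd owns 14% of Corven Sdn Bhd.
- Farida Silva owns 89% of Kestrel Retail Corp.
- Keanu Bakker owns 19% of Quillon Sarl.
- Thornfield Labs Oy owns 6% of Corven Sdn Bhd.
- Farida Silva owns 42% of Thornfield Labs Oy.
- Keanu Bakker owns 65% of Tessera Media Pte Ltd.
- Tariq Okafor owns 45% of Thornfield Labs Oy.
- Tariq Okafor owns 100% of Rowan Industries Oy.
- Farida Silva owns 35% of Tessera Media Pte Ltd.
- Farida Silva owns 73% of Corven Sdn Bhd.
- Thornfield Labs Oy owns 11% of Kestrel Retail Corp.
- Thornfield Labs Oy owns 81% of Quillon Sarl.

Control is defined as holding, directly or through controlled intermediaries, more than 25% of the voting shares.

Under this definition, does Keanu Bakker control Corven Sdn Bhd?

Keanu holds 65% of Tessera, so Keanu controls Tessera.
In Corven, Keanu's side holds only 14%, not > 25%.
So Keanu does not control Corven.

No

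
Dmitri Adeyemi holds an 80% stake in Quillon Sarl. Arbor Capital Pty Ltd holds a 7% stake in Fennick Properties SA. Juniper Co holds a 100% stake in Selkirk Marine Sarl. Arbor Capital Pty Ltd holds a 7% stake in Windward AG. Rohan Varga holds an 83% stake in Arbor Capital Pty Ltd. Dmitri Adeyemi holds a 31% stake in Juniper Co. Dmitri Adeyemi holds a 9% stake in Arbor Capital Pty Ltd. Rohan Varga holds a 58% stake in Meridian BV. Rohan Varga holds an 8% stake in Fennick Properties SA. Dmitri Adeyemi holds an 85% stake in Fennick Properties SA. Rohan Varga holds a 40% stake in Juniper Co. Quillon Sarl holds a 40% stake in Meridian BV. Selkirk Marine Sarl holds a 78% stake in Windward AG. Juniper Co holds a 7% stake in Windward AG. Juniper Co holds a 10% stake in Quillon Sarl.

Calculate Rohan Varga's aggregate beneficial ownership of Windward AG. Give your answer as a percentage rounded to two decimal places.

39.81%

Rohan reaches Windward along 3 paths.
Via Juniper: 40% × 7% = 2.8%.
Via Arbor: 83% × 7% = 5.81%.
Via Juniper → Selkirk: 40% × 100% × 78% = 31.2%.
Total: 2.8% + 5.81% + 31.2% = 39.81%.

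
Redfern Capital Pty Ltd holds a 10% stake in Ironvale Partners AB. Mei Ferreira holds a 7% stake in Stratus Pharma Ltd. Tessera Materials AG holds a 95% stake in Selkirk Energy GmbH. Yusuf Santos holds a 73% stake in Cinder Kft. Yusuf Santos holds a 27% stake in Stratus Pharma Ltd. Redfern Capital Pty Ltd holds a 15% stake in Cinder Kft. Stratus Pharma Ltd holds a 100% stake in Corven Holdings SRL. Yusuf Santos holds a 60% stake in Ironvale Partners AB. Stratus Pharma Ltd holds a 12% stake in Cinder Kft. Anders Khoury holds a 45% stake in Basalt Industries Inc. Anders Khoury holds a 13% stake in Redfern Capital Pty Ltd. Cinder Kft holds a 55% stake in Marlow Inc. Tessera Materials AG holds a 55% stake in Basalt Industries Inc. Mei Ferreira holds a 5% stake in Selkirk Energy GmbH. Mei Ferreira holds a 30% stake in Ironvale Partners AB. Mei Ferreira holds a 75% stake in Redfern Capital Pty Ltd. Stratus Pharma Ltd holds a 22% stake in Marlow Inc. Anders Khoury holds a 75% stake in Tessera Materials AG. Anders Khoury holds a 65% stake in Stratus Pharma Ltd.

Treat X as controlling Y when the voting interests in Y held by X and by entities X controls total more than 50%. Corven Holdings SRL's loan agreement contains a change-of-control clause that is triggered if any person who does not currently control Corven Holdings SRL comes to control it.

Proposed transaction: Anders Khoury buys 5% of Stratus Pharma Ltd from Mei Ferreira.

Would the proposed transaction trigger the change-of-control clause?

No

The purchase adds only to Anders's holdings (Mei's stake shrinks), so Anders is the only person who could newly come to control Corven.
Anders holds 65% of Stratus, so Anders controls Stratus.
Stratus holds 100% of Corven, so Anders controls Corven.
So Anders already controls Corven before the transaction.
After the purchase, Anders's direct stake in Stratus rises to 65% + 5% = 70%, and Mei's stake falls to 2%.
Anders controlled Corven already, so this is not a new person acquiring control; every other person's position is unchanged or reduced.
No new person acquires control, so the clause is not triggered.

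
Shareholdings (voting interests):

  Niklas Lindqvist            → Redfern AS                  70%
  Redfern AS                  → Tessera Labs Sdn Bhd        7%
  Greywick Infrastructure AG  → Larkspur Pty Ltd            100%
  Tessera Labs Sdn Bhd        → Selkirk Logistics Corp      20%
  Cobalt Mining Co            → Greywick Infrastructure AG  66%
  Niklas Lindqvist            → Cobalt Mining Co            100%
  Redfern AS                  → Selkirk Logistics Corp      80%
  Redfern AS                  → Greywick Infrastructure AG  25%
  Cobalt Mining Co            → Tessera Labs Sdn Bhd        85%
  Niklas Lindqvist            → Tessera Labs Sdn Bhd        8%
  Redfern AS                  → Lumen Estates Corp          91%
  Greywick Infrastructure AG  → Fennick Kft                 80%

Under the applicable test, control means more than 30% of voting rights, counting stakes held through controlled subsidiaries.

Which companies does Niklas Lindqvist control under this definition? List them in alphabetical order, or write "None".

Cobalt Mining Co, Fennick Kft, Greywick Infrastructure AG, Larkspur Pty Ltd, Lumen Estates Corp, Redfern AS, Selkirk Logistics Corp, Tessera Labs Sdn Bhd

Niklas holds 70% of Redfern, so Niklas controls Redfern.
Niklas holds 100% of Cobalt, so Niklas controls Cobalt.
Cobalt and Redfern together hold 66% + 25% = 91% of Greywick, so Niklas controls Greywick.
Redfern and Cobalt and Niklas together hold 7% + 85% + 8% = 100% of Tessera, so Niklas controls Tessera.
Redfern holds 91% of Lumen, so Niklas controls Lumen.
Tessera and Redfern together hold 20% + 80% = 100% of Selkirk, so Niklas controls Selkirk.
Greywick holds 100% of Larkspur, so Niklas controls Larkspur.
Greywick holds 80% of Fennick, so Niklas controls Fennick.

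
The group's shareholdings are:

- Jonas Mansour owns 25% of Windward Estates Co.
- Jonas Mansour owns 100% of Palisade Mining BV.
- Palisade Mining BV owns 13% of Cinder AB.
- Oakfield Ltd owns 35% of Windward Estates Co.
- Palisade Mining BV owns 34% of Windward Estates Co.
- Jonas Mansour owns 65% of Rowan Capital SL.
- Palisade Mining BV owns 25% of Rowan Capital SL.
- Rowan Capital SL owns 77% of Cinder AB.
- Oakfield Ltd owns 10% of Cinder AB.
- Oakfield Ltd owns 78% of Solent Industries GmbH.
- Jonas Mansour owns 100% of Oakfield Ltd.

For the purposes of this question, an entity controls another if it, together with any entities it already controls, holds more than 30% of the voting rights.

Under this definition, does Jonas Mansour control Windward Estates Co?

Jonas holds 100% of Oakfield, so Jonas controls Oakfield.
Jonas holds 100% of Palisade, so Jonas controls Palisade.
Oakfield and Jonas and Palisade together hold 35% + 25% + 34% = 94% of Windward, so Jonas controls Windward.

Yes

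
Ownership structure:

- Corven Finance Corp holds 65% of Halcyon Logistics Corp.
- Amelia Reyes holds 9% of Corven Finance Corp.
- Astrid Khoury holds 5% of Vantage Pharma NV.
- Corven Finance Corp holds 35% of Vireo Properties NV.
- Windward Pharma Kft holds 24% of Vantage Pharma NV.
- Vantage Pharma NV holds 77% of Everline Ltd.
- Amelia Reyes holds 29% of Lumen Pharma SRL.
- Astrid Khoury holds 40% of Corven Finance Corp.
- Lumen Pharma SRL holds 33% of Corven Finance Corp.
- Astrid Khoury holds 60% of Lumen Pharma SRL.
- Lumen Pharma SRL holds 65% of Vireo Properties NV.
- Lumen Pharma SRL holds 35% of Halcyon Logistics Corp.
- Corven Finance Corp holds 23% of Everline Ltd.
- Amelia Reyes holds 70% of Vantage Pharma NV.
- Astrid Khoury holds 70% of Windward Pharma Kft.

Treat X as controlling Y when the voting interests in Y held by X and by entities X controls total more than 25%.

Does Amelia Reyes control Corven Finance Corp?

Amelia holds 29% of Lumen, so Amelia controls Lumen.
Amelia and Lumen together hold 9% + 33% = 42% of Corven, so Amelia controls Corven.

Yes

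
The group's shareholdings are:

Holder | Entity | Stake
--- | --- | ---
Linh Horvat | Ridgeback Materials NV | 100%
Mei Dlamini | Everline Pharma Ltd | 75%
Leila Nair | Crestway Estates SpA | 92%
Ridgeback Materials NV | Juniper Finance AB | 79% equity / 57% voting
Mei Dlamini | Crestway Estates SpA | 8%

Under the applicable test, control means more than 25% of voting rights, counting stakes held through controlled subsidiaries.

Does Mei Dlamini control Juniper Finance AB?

Mei holds 75% of Everline, so Mei controls Everline.
Neither Mei nor any entity Mei controls holds any voting interest in Juniper.
So Mei does not control Juniper.

No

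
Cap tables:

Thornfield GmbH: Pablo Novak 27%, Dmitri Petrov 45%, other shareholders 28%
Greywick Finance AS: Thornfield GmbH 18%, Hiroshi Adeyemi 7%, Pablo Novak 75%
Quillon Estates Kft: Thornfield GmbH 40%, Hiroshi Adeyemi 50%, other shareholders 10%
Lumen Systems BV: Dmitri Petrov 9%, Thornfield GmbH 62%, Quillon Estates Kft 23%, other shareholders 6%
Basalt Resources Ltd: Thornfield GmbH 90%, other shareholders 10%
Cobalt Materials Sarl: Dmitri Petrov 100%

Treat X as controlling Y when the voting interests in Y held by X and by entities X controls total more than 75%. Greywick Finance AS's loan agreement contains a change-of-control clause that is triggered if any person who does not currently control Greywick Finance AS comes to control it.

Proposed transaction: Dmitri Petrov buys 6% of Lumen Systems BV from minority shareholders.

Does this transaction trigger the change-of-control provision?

The purchase changes only Dmitri's holdings, so Dmitri is the only person who could newly come to control Greywick.
Dmitri holds 100% of Cobalt, so Dmitri controls Cobalt.
Neither Dmitri nor any entity Dmitri controls holds any voting interest in Greywick.
So before the transaction, Dmitri does not control Greywick.
After the purchase, Dmitri's direct stake in Lumen rises to 9% + 6% = 15%.
Dmitri's side now holds 15% of Lumen, not > 75%, so Dmitri still does not control Lumen.
After the transaction, neither Dmitri nor any entity Dmitri controls holds a voting interest in Greywick, so Dmitri still does not control it.
No new person acquires control, so the clause is not triggered.

No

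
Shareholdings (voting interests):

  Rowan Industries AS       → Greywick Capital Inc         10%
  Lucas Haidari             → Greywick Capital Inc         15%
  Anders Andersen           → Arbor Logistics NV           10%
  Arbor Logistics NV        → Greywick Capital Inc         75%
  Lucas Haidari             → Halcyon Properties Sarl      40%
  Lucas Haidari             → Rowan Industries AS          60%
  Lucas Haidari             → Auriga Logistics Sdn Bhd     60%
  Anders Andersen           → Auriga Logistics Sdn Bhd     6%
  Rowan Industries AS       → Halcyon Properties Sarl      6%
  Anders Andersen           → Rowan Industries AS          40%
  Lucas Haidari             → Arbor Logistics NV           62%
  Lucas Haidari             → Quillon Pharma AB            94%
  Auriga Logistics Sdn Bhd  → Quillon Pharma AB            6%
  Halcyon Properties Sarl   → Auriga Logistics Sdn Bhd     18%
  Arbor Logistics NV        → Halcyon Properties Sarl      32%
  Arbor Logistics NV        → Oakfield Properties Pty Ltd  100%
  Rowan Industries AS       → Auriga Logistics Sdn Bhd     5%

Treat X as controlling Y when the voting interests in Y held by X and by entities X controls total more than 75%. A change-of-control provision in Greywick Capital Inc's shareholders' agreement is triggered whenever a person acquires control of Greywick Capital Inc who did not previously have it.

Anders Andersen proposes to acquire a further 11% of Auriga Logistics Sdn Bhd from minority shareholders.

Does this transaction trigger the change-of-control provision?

The purchase changes only Anders's holdings, so Anders is the only person who could newly come to control Greywick.
Anders's largest direct stake is 40% in Rowan, which does not meet the threshold, so Anders controls no company.
Neither Anders nor any entity Anders controls holds any voting interest in Greywick.
So before the transaction, Anders does not control Greywick.
After the purchase, Anders's direct stake in Auriga rises to 6% + 11% = 17%.
Anders's side now holds 17% of Auriga, not > 75%, so Anders still does not control Auriga.
After the transaction, neither Anders nor any entity Anders controls holds a voting interest in Greywick, so Anders still does not control it.
No new person acquires control, so the clause is not triggered.

No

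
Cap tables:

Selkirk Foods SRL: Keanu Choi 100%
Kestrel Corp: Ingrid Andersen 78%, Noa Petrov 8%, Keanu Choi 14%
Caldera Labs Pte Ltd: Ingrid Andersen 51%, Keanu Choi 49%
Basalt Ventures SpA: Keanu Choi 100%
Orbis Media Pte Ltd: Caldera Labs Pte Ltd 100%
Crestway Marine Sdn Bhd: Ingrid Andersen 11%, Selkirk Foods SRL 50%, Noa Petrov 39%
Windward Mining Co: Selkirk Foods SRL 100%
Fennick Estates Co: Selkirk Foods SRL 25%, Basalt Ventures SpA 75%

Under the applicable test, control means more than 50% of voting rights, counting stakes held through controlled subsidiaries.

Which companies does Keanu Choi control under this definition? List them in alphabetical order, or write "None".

Keanu holds 100% of Selkirk, so Keanu controls Selkirk.
Keanu holds 100% of Basalt, so Keanu controls Basalt.
Selkirk holds 100% of Windward, so Keanu controls Windward.
Selkirk and Basalt together hold 25% + 75% = 100% of Fennick, so Keanu controls Fennick.
No other company's threshold is met.

Basalt Ventures SpA, Fennick Estates Co, Selkirk Foods SRL, Windward Mining Co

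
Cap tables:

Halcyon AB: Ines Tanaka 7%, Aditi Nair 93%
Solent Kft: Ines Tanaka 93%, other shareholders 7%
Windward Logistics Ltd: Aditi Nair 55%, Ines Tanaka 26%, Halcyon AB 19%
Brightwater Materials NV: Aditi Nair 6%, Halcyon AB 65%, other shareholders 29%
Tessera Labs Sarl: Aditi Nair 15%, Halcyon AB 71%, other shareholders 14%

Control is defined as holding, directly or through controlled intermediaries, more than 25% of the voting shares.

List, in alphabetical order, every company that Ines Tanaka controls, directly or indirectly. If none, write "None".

Ines holds 93% of Solent, so Ines controls Solent.
Ines holds 26% of Windward, so Ines controls Windward.
No other company's threshold is met.

Solent Kft, Windward Logistics Ltd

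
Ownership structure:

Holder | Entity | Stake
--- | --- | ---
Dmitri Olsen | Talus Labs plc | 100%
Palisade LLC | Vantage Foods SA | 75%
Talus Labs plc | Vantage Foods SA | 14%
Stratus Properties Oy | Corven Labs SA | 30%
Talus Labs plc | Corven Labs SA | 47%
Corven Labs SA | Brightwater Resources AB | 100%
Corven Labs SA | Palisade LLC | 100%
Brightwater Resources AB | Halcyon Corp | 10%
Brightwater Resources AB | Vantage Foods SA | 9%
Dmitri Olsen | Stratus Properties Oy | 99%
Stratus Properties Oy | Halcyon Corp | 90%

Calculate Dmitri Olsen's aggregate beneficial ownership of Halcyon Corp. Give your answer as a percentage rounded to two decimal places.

96.77%

Dmitri reaches Halcyon along 3 paths.
Via Talus → Corven → Brightwater: 100% × 47% × 100% × 10% = 4.7%.
Via Stratus → Corven → Brightwater: 99% × 30% × 100% × 10% = 2.97%.
Via Stratus: 99% × 90% = 89.1%.
Total: 4.7% + 2.97% + 89.1% = 96.77%.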